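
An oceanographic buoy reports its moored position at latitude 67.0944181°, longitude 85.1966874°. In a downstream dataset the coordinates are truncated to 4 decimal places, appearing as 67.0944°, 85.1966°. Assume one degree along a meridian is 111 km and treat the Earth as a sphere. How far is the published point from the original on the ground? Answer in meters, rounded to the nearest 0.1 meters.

Δlat = 67.0944181 − 67.0944 = +0.0000181°; Δlon = 85.1966874 − 85.1966 = +0.0000874°.
North–south shift: 0.0000181 × 111000 = 2.0091 m.
E–W at 67.0944°: 0.0000874° × 111000 × cos 67.0944° = 0.0000874 × 111000 × 0.3892 ≈ 3.77592 m.
Combined displacement = (2.0091² + 3.77592²)^½ ≈ 4.27716 m.

4.3 meters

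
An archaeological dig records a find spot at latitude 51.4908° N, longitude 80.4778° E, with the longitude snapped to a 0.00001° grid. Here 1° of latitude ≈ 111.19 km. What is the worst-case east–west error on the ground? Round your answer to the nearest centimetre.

35 centimetres

With a 0.00001° grid the true value lies within half a step, ±0.00001°/2 = ±5e-06°, of the stored one.
Parallels shrink by cos φ, so at 51.4908° a degree of longitude is 111190 × 0.6226 ≈ 69231.4 m.
Maximum E–W displacement: 5e-06 × 69231.4 = 0.346157 m.
That is 0.346157 m = 34.616 cm.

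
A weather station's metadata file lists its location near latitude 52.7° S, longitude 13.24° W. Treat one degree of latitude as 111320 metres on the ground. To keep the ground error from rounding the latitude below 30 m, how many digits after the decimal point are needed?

4 decimal places

One degree of latitude covers 111320 m.
N decimal places → at most half a unit in the last place, 0.5 × 10⁻ᴺ° = 111320/2 × 10⁻ᴺ m.
Setting 55660 × 10⁻ᴺ ≤ 30 gives 10ᴺ ≥ 1855, i.e. N ≥ 3.27.
At 3 places the error can reach 55.7 m, but 4 places keeps it to 5.57 m.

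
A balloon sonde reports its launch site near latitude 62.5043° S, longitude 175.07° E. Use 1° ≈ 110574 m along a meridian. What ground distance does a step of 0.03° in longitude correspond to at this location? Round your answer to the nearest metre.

1532 metres

0.03° of longitude at 62.5043° is 0.03 × 110574 × cos 62.5043° ≈ 0.03 × 51050 = 1531.5 m.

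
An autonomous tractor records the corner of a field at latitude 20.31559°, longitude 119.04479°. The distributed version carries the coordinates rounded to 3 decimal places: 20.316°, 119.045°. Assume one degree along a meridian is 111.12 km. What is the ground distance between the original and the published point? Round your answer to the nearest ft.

The latitude changed by -0.00041° and the longitude by -0.00021°.
N–S: -0.00041° × 111120 m/° = -45.5592 m.
E–W at 20.316°: -0.00021° × 111120 × cos 20.316° = -0.00021 × 111120 × 0.9378 ≈ -21.8836 m.
Distance: √(45.5592² + 21.8836²) ≈ 50.5424 m.
In feet: 50.5424 m ÷ 0.3048 ≈ 165.82 ft.

166 ft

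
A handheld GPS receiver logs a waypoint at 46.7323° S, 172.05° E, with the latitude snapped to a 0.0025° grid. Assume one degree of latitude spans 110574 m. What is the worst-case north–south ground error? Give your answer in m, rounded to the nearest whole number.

With a 0.0025° grid the true value lies within half a step, ±0.0025°/2 = ±0.00125°, of the stored one.
So the N–S error is at most 0.00125 × 110574 = 138.218 m.

138 m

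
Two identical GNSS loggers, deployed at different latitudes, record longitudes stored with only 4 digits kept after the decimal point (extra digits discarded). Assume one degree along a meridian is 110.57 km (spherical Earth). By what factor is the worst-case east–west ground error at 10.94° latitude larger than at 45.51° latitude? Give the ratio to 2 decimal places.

Truncating at 4 decimal places can drop up to a full unit in the last place, so the longitude may be off by as much as 0.0001°.
Error at 10.94° = 0.0001° × 110570 × cos 10.94° ≈ 11.057 × 0.9818 = 10.856 m.
At 45.51°: 0.0001° × 110570 × cos 45.51° = 0.0001 × 110570 × 0.7008 ≈ 7.7486 m.
The ratio reduces to cos 10.94° / cos 45.51° = 0.9818/0.7008 ≈ 1.4010.

1.40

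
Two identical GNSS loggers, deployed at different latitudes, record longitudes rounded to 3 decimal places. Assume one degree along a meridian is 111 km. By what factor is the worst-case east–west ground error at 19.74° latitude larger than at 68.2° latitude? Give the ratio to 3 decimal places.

2.535

Rounding to 3 decimal places leaves the longitude within ±0.0005° of the true value.
At 19.74°: 0.0005° × 111000 × cos 19.74° = 0.0005 × 111000 × 0.9412 ≈ 52.239 m.
At 68.2°: 0.0005° × 111000 × cos 68.2° = 0.0005 × 111000 × 0.3714 ≈ 20.611 m.
Ratio: 52.239 / 20.611 = cos 19.74° / cos 68.2° ≈ 2.5345.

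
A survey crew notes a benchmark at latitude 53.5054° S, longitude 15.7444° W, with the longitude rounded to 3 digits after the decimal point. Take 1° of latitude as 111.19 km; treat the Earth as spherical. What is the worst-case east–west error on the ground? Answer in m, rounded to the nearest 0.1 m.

Rounding to 3 decimal places leaves the longitude within ±0.0005° of the true value.
Parallels shrink by cos φ, so at 53.5054° a degree of longitude is 111190 × 0.5947 ≈ 66129.9 m.
So at most 0.0005° × 66129.9 ≈ 33.065 m east–west.

33.1 m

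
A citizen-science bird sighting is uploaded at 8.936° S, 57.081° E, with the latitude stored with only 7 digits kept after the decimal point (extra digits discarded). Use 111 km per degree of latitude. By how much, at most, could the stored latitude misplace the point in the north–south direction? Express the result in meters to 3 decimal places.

0.011 meters

Truncating at 7 decimal places can drop up to a full unit in the last place, so the latitude may be off by as much as 1e-07°.
Along the meridian that is 1e-07° × 111000 m/° = 0.0111 m.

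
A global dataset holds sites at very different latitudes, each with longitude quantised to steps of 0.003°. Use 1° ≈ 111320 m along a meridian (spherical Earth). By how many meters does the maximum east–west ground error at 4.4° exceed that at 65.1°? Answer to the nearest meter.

With a 0.003° grid the true value lies within half a step, ±0.003°/2 = ±0.0015°, of the stored one.
At 4.4°: 0.0015° × 111320 × cos 4.4° = 0.0015 × 111320 × 0.9971 ≈ 166.49 m.
At 65.1°: 0.0015° × 111320 × cos 65.1° = 0.0015 × 111320 × 0.4210 ≈ 70.305 m.
So the lower-latitude error exceeds the higher by 166.49 − 70.305 = 96.183 m.

96 meters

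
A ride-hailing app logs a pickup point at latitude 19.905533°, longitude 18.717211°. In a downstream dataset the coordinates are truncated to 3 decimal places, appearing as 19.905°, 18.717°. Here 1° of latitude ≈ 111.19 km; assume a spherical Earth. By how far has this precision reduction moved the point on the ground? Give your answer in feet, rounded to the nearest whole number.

207 feet

The latitude changed by +0.000533° and the longitude by +0.000211°.
N–S: 0.000533° × 111190 m/° = 59.2643 m.
E–W at 19.905°: 0.000211° × 111190 × cos 19.905° = 0.000211 × 111190 × 0.9403 ≈ 22.0595 m.
Distance: √(59.2643² + 22.0595²) ≈ 63.2367 m.
In feet: 63.2367 m ÷ 0.3048 ≈ 207.47 ft.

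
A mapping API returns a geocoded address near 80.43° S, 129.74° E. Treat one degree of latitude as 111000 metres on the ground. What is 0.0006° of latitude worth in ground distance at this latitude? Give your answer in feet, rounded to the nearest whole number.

0.0006° × 111000 m/° = 66.6 m.
In feet: 66.6 m ÷ 0.3048 ≈ 218.5 ft.

219 feet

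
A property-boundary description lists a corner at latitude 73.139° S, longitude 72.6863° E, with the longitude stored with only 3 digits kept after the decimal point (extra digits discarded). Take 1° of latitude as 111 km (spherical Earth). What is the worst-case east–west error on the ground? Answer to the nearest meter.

Truncating at 3 decimal places can drop up to a full unit in the last place, so the longitude may be off by as much as 0.001°.
Parallels shrink by cos φ, so at 73.139° a degree of longitude is 111000 × 0.2901 ≈ 32195.6 m.
Maximum E–W displacement: 0.001 × 32195.6 = 32.1956 m.

32 meters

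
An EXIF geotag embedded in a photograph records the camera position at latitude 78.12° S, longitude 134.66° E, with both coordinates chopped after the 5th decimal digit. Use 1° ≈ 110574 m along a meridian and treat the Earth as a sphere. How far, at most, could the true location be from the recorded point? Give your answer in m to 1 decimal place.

1.1 m

Truncating at 5 decimal places can drop up to a full unit in the last place, so each coordinate may be off by as much as 1e-05°.
Latitude error → 1e-05 × 110574 = 1.10574 m along the meridian.
E–W at 78.12°: 1e-05° × 110574 × cos 78.12° = 1e-05 × 110574 × 0.2059 ≈ 0.227631 m.
The two errors are perpendicular, so the maximum displacement is √(1.10574² + 0.227631²) ≈ 1.12893 m.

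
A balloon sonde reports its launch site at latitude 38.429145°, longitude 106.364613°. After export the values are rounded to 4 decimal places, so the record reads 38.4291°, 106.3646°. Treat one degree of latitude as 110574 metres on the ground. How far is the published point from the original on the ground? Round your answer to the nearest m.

Δlat = 38.429145 − 38.4291 = +0.000045°; Δlon = 106.364613 − 106.3646 = +0.000013°.
North–south shift: 0.000045 × 110574 = 4.97583 m.
East–west at this latitude: 0.000013° × 110574 × cos 38.4291° ≈ 0.000013 × 86621.2 = 1.12608 m.
Combined displacement = (4.97583² + 1.12608²)^½ ≈ 5.10166 m.

5 m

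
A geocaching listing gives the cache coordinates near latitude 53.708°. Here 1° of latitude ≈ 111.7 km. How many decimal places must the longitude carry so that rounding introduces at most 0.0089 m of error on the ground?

7 decimal places

At 53.708° one degree of longitude covers 111700 × cos 53.708° ≈ 111700 × 0.5919 ≈ 66115.3 m.
N decimal places → at most half a unit in the last place, 0.5 × 10⁻ᴺ° = 66115.3/2 × 10⁻ᴺ m.
Setting 33057.7 × 10⁻ᴺ ≤ 0.0089 gives 10ᴺ ≥ 3.714e+06, i.e. N ≥ 6.57.
At 6 places the error can reach 0.0331 m, but 7 places keeps it to 0.00331 m.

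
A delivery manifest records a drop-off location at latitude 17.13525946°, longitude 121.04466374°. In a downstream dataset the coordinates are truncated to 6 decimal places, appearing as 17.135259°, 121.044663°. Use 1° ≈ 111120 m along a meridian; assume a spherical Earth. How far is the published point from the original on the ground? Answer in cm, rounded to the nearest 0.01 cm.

9.37 cm

The latitude changed by +0.00000046° and the longitude by +0.00000074°.
N–S: 0.00000046° × 111120 m/° = 0.0511152 m.
E–W at 17.1353°: 0.00000074° × 111120 × cos 17.1353° = 0.00000074 × 111120 × 0.9556 ≈ 0.0785788 m.
Combined displacement = (0.0511152² + 0.0785788²)^½ ≈ 0.0937411 m.
That is 0.0937411 m = 9.3741 cm.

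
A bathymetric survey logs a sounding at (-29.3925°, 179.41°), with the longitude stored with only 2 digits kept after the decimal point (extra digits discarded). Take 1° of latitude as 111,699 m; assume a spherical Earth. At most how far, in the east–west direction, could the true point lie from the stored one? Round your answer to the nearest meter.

Truncating at 2 decimal places can drop up to a full unit in the last place, so the longitude may be off by as much as 0.01°.
One degree of longitude at 29.3925° is 111699 × cos 29.3925° ≈ 111699 × 0.8713 = 97320.9 m.
East–west error: 0.01° × 97320.9 m/° ≈ 973.209 m.

973 meters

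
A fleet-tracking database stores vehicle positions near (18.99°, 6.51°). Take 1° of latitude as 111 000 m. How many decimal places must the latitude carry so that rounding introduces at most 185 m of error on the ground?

One degree of latitude covers 111000 m.
Rounding to N decimal places gives at most 0.5 × 10⁻ᴺ degrees of error, i.e. 0.5 × 10⁻ᴺ × 111000 m.
Setting 55500 × 10⁻ᴺ ≤ 185 gives 10ᴺ ≥ 300, i.e. N ≥ 2.48.
So 3 decimal places suffice (55.5 m); 2 would allow up to 555 m.

3 decimal places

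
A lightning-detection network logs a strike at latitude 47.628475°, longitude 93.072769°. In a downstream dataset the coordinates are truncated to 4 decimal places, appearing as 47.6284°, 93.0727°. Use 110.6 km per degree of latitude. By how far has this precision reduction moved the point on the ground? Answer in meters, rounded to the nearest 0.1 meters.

9.8 meters

Δlat = 47.628475 − 47.6284 = +0.000075°; Δlon = 93.072769 − 93.0727 = +0.000069°.
N–S: 0.000075° × 110600 m/° = 8.295 m.
East–west at this latitude: 0.000069° × 110600 × cos 47.6284° ≈ 0.000069 × 74537.4 = 5.14308 m.
Distance: √(8.295² + 5.14308²) ≈ 9.76003 m.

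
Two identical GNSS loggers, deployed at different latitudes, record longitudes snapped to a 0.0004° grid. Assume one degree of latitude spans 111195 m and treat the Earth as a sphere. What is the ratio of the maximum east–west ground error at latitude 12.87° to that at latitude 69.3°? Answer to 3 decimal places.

With a 0.0004° grid the true value lies within half a step, ±0.0004°/2 = ±0.0002°, of the stored one.
At 12.87°: 0.0002° × 111195 × cos 12.87° = 0.0002 × 111195 × 0.9749 ≈ 21.68 m.
At 69.3°: 0.0002° × 111195 × cos 69.3° = 0.0002 × 111195 × 0.3535 ≈ 7.8609 m.
The ratio reduces to cos 12.87° / cos 69.3° = 0.9749/0.3535 ≈ 2.7580.

2.758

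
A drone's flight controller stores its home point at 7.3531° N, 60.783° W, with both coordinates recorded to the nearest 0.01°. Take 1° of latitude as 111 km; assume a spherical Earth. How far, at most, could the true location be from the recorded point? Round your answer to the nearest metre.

Rounding to 2 decimal places leaves each coordinate within ±0.005° of the true value.
N–S: 0.005° × 111000 m/° = 555 m.
East–west component at 7.3531°: 0.005° × 111000 × cos 7.3531° ≈ 0.005 × 110087 ≈ 550.436 m.
Worst case both components are at the extreme and orthogonal: √(555² + 550.436²) ≈ 781.668 m.

782 metres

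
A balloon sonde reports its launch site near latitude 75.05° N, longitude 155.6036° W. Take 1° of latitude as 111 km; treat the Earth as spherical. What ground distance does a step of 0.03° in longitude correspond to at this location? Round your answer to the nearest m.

859 m

At 75.05° a degree of longitude is 111000 × cos 75.05° ≈ 28635.3 m, so 0.03° corresponds to 859.06 m.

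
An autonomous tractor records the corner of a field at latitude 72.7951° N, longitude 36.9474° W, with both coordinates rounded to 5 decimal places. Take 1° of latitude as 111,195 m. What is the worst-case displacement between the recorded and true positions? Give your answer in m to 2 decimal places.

Rounding to 5 decimal places leaves each coordinate within ±5e-06° of the true value.
North–south component: 5e-06° × 111195 = 0.555975 m.
Longitude error → 5e-06 × 111195 × cos 72.7951° = 5e-06 × 111195 × 0.2958 ≈ 0.164452 m.
Combining orthogonally: (0.555975² + 0.164452²)^½ ≈ 0.579787 m.

0.58 m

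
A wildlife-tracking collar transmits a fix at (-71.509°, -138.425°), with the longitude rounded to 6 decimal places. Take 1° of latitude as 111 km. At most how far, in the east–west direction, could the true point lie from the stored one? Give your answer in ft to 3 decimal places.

Rounding to 6 decimal places leaves the longitude within ±5e-07° of the true value.
One degree of longitude at 71.509° is 111000 × cos 71.509° ≈ 111000 × 0.3172 = 35204.3 m.
Maximum E–W displacement: 5e-07 × 35204.3 = 0.0176021 m.
In feet: 0.0176021 m ÷ 0.3048 ≈ 0.05775 ft.

0.058 ft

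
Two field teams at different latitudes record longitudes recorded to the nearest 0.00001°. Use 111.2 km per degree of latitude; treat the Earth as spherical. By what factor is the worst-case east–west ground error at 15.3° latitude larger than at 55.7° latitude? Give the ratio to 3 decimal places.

1.712

Rounding to 5 decimal places leaves the longitude within ±5e-06° of the true value.
Error at 15.3° = 5e-06° × 111200 × cos 15.3° ≈ 0.556 × 0.9646 = 0.53629 m.
At 55.7°: 5e-06° × 111200 × cos 55.7° = 5e-06 × 111200 × 0.5635 ≈ 0.31332 m.
The ratio reduces to cos 15.3° / cos 55.7° = 0.9646/0.5635 ≈ 1.7116.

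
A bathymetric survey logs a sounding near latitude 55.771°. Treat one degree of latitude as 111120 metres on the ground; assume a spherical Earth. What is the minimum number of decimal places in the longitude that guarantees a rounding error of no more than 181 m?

3 decimal places

At 55.771° one degree of longitude covers 111120 × cos 55.771° ≈ 111120 × 0.5625 ≈ 62505.2 m.
N decimal places → at most half a unit in the last place, 0.5 × 10⁻ᴺ° = 62505.2/2 × 10⁻ᴺ m.
Setting 31252.6 × 10⁻ᴺ ≤ 181 gives 10ᴺ ≥ 172.7, i.e. N ≥ 2.24.
N = 2 would give 313 m (too coarse); N = 3 gives 31.3 m ≤ 181 m.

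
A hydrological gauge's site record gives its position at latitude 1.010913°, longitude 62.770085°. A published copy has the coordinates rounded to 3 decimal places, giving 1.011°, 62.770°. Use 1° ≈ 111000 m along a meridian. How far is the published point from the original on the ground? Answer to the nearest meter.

13 meters

The latitude changed by -0.000087° and the longitude by +0.000085°.
N–S: -0.000087° × 111000 m/° = -9.657 m.
East–west at this latitude: 0.000085° × 111000 × cos 1.011° ≈ 0.000085 × 110983 = 9.43353 m.
Distance: √(9.657² + 9.43353²) ≈ 13.5 m.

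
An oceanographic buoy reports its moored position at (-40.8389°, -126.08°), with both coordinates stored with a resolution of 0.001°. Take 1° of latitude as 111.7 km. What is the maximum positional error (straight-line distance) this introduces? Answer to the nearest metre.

With a 0.001° grid the true value lies within half a step, ±0.001°/2 = ±0.0005°, of the stored one.
Latitude error → 0.0005 × 111700 = 55.85 m along the meridian.
E–W at 40.8389°: 0.0005° × 111700 × cos 40.8389° = 0.0005 × 111700 × 0.7566 ≈ 42.2534 m.
Combining orthogonally: (55.85² + 42.2534²)^½ ≈ 70.0326 m.

70 metres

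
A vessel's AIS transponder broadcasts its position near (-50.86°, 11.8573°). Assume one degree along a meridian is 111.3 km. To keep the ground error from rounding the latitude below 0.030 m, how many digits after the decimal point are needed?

One degree of latitude covers 111300 m.
With N decimal places the half-ulp bound is 0.5·10⁻ᴺ°, or 0.5·10⁻ᴺ × 111300 m on the ground.
Setting 55650 × 10⁻ᴺ ≤ 0.030 gives 10ᴺ ≥ 1.855e+06, i.e. N ≥ 6.27.
N = 6 would give 0.0556 m (too coarse); N = 7 gives 0.00556 m ≤ 0.030 m.

7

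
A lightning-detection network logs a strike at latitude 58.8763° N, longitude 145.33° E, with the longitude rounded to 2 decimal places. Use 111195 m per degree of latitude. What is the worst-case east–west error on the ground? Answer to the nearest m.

Rounding to 2 decimal places leaves the longitude within ±0.005° of the true value.
Parallels shrink by cos φ, so at 58.8763° a degree of longitude is 111195 × 0.5169 ≈ 57475.3 m.
East–west error: 0.005° × 57475.3 m/° ≈ 287.377 m.

287 m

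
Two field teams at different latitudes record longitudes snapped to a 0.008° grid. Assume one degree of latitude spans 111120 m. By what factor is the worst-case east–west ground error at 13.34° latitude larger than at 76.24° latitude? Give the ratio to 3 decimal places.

4.091

With a 0.008° grid the true value lies within half a step, ±0.008°/2 = ±0.004°, of the stored one.
At 13.34°: 0.004° × 111120 × cos 13.34° = 0.004 × 111120 × 0.9730 ≈ 432.49 m.
At 76.24°: 0.004° × 111120 × cos 76.24° = 0.004 × 111120 × 0.2379 ≈ 105.72 m.
Ratio: 432.49 / 105.72 = cos 13.34° / cos 76.24° ≈ 4.0908.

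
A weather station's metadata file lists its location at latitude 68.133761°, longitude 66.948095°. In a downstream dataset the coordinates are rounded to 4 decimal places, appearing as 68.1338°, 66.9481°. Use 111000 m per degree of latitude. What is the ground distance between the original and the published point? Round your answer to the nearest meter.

4 meters

The latitude changed by -0.000039° and the longitude by -0.000005°.
North–south shift: -0.000039 × 111000 = -4.329 m.
East–west at this latitude: -0.000005° × 111000 × cos 68.1338° ≈ -0.000005 × 41340.9 = -0.206704 m.
Distance: √(4.329² + 0.206704²) ≈ 4.33393 m.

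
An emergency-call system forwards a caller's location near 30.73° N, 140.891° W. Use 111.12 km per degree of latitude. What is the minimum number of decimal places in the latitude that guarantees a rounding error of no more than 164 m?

3

One degree of latitude covers 111120 m.
N decimal places → at most half a unit in the last place, 0.5 × 10⁻ᴺ° = 111120/2 × 10⁻ᴺ m.
Need 0.5 × 111120 × 10⁻ᴺ ≤ 164 → 10⁻ᴺ ≤ 2.952e-03, so N ≥ 2.53.
So 3 decimal places suffice (55.6 m); 2 would allow up to 556 m.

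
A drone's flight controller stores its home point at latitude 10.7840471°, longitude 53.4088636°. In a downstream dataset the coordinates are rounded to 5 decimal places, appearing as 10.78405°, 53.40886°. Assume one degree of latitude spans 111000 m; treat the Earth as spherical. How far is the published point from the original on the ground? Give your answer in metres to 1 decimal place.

The latitude changed by -0.0000029° and the longitude by +0.0000036°.
N–S: -0.0000029° × 111000 m/° = -0.3219 m.
East–west at this latitude: 0.0000036° × 111000 × cos 10.7841° ≈ 0.0000036 × 109040 = 0.392543 m.
Combined displacement = (0.3219² + 0.392543²)^½ ≈ 0.507651 m.

0.5 metres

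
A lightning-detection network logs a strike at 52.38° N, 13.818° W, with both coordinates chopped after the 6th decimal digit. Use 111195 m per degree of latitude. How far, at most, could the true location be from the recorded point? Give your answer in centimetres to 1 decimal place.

13.0 centimetres

Truncating at 6 decimal places can drop up to a full unit in the last place, so each coordinate may be off by as much as 1e-06°.
Latitude error → 1e-06 × 111195 = 0.111195 m along the meridian.
Longitude error → 1e-06 × 111195 × cos 52.38° = 1e-06 × 111195 × 0.6104 ≈ 0.0678758 m.
Combining orthogonally: (0.111195² + 0.0678758²)^½ ≈ 0.130275 m.
That is 0.130275 m = 13.027 cm.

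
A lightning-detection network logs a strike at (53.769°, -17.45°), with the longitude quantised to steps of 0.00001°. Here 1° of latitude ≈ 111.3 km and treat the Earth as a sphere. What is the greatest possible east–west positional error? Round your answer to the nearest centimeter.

With a 0.00001° grid the true value lies within half a step, ±0.00001°/2 = ±5e-06°, of the stored one.
Parallels shrink by cos φ, so at 53.769° a degree of longitude is 111300 × 0.5910 ≈ 65783 m.
East–west error: 5e-06° × 65783 m/° ≈ 0.328915 m.
That is 0.328915 m = 32.891 cm.

33 centimeters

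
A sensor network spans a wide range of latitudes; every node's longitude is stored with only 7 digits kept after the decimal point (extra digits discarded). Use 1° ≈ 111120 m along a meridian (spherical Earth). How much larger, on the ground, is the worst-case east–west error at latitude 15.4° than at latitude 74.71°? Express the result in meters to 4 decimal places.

0.0078 meters

Truncating at 7 decimal places can drop up to a full unit in the last place, so the longitude may be off by as much as 1e-07°.
At 15.4°: 1e-07° × 111120 × cos 15.4° = 1e-07 × 111120 × 0.9641 ≈ 0.010713 m.
At 74.71°: 1e-07° × 111120 × cos 74.71° = 1e-07 × 111120 × 0.2637 ≈ 0.0029303 m.
So the lower-latitude error exceeds the higher by 0.010713 − 0.0029303 = 0.0077827 m.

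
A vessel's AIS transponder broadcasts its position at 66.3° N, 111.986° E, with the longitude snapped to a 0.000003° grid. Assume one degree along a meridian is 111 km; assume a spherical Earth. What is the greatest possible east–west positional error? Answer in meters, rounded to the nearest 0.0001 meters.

0.0669 meters

With a 0.000003° grid the true value lies within half a step, ±0.000003°/2 = ±1.5e-06°, of the stored one.
At latitude 66.3° a degree of longitude spans 111000 m × cos 66.3° = 111000 × 0.4019 ≈ 44616.2 m.
East–west error: 1.5e-06° × 44616.2 m/° ≈ 0.0669243 m.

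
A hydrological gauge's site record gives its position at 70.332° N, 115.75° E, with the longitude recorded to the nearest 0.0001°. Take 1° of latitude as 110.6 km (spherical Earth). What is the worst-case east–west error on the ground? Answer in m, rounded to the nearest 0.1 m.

1.9 m

Rounding to 4 decimal places leaves the longitude within ±5e-05° of the true value.
Parallels shrink by cos φ, so at 70.332° a degree of longitude is 110600 × 0.3366 ≈ 37224.6 m.
East–west error: 5e-05° × 37224.6 m/° ≈ 1.86123 m.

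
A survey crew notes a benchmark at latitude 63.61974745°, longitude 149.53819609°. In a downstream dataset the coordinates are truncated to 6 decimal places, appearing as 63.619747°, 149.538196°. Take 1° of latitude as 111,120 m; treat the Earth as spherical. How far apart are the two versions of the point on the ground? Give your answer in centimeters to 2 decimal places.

5.02 centimeters

The latitude changed by +0.00000045° and the longitude by +0.00000009°.
North–south shift: 0.00000045 × 111120 = 0.050004 m.
East–west at this latitude: 0.00000009° × 111120 × cos 63.6197° ≈ 0.00000009 × 49373.6 = 0.00444362 m.
Distance: √(0.050004² + 0.00444362²) ≈ 0.0502011 m.
That is 0.0502011 m = 5.0201 cm.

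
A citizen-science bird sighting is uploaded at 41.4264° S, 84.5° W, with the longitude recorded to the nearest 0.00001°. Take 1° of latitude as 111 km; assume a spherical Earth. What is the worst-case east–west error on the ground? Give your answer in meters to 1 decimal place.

Rounding to 5 decimal places leaves the longitude within ±5e-06° of the true value.
Parallels shrink by cos φ, so at 41.4264° a degree of longitude is 111000 × 0.7498 ≈ 83228.5 m.
So at most 5e-06° × 83228.5 ≈ 0.416142 m east–west.

0.4 meters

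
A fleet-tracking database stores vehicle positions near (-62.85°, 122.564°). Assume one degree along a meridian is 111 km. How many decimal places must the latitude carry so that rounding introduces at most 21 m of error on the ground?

One degree of latitude covers 111000 m.
N decimal places → at most half a unit in the last place, 0.5 × 10⁻ᴺ° = 111000/2 × 10⁻ᴺ m.
Need 0.5 × 111000 × 10⁻ᴺ ≤ 21 → 10⁻ᴺ ≤ 3.784e-04, so N ≥ 3.42.
N = 3 would give 55.5 m (too coarse); N = 4 gives 5.55 m ≤ 21 m.

4 decimal places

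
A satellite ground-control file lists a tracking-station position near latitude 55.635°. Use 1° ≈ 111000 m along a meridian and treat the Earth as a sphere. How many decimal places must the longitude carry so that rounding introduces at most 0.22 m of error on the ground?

At 55.635° one degree of longitude covers 111000 × cos 55.635° ≈ 111000 × 0.5645 ≈ 62655.4 m.
N decimal places → at most half a unit in the last place, 0.5 × 10⁻ᴺ° = 62655.4/2 × 10⁻ᴺ m.
Need 0.5 × 62655.4 × 10⁻ᴺ ≤ 0.22 → 10⁻ᴺ ≤ 7.023e-06, so N ≥ 5.15.
At 5 places the error can reach 0.313 m, but 6 places keeps it to 0.0313 m.

6 decimal places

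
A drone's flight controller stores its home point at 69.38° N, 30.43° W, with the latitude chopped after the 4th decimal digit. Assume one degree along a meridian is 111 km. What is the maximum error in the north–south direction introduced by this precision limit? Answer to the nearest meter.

11 meters

Truncating at 4 decimal places can drop up to a full unit in the last place, so the latitude may be off by as much as 0.0001°.
North–south distance: 0.0001° × 111000 m/° = 11.1 m.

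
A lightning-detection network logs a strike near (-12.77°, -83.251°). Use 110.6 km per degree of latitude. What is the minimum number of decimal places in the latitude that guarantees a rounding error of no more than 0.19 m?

6 decimal places

One degree of latitude covers 110600 m.
N decimal places → at most half a unit in the last place, 0.5 × 10⁻ᴺ° = 110600/2 × 10⁻ᴺ m.
Setting 55300 × 10⁻ᴺ ≤ 0.19 gives 10ᴺ ≥ 2.911e+05, i.e. N ≥ 5.46.
So 6 decimal places suffice (0.0553 m); 5 would allow up to 0.553 m.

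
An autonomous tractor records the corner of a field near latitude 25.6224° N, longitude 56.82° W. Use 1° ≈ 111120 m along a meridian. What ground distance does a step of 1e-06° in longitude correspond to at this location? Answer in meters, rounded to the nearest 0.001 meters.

0.100 meters

One degree of longitude here spans 111120 × cos 25.6224° = 111120 × 0.9017 ≈ 100193 m; 1e-06° of that is 0.100193 m.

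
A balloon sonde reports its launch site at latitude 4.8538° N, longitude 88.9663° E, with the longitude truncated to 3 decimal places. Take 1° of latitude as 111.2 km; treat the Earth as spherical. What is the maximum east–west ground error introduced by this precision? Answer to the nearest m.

Truncating at 3 decimal places can drop up to a full unit in the last place, so the longitude may be off by as much as 0.001°.
One degree of longitude at 4.8538° is 111200 × cos 4.8538° ≈ 111200 × 0.9964 = 110801 m.
Maximum E–W displacement: 0.001 × 110801 = 110.801 m.

111 m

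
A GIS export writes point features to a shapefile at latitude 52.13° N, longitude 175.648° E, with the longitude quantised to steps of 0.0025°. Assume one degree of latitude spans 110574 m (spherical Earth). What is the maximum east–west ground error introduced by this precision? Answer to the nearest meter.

85 meters

With a 0.0025° grid the true value lies within half a step, ±0.0025°/2 = ±0.00125°, of the stored one.
One degree of longitude at 52.13° is 110574 × cos 52.13° ≈ 110574 × 0.6139 = 67878.3 m.
Maximum E–W displacement: 0.00125 × 67878.3 = 84.8478 m.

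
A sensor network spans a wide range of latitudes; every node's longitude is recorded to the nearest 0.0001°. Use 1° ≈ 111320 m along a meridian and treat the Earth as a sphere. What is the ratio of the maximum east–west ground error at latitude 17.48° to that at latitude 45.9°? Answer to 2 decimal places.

Rounding to 4 decimal places leaves the longitude within ±5e-05° of the true value.
Error at 17.48° = 5e-05° × 111320 × cos 17.48° ≈ 5.566 × 0.9538 = 5.309 m.
Error at 45.9° = 5e-05° × 111320 × cos 45.9° ≈ 5.566 × 0.6959 = 3.8735 m.
The ratio reduces to cos 17.48° / cos 45.9° = 0.9538/0.6959 ≈ 1.3706.

1.37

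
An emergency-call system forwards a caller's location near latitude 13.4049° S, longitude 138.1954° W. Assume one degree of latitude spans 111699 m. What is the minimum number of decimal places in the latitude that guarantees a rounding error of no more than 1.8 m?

5

One degree of latitude covers 111699 m.
N decimal places → at most half a unit in the last place, 0.5 × 10⁻ᴺ° = 111699/2 × 10⁻ᴺ m.
Setting 55849.5 × 10⁻ᴺ ≤ 1.8 gives 10ᴺ ≥ 3.103e+04, i.e. N ≥ 4.49.
N = 4 would give 5.58 m (too coarse); N = 5 gives 0.558 m ≤ 1.8 m.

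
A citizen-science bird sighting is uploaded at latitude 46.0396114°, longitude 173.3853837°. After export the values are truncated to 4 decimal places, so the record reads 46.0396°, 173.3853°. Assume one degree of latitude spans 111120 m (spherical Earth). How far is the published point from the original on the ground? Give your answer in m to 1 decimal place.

Δlat = 46.0396114 − 46.0396 = +0.0000114°; Δlon = 173.3853837 − 173.3853 = +0.0000837°.
N–S: 0.0000114° × 111120 m/° = 1.26677 m.
E–W at 46.0396°: 0.0000837° × 111120 × cos 46.0396° = 0.0000837 × 111120 × 0.6942 ≈ 6.45621 m.
Combined displacement = (1.26677² + 6.45621²)^½ ≈ 6.57932 m.

6.6 m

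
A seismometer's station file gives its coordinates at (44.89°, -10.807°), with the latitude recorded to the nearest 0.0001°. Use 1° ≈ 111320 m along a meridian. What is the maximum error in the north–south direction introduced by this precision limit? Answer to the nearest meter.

6 meters

Rounding to 4 decimal places leaves the latitude within ±5e-05° of the true value.
Along the meridian that is 5e-05° × 111320 m/° = 5.566 m.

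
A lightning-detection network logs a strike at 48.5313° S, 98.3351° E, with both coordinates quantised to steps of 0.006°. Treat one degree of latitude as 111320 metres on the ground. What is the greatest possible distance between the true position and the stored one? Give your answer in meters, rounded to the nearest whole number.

401 meters

With a 0.006° grid the true value lies within half a step, ±0.006°/2 = ±0.003°, of the stored one.
North–south component: 0.003° × 111320 = 333.96 m.
Longitude error → 0.003 × 111320 × cos 48.5313° = 0.003 × 111320 × 0.6622 ≈ 221.152 m.
Combining orthogonally: (333.96² + 221.152²)^½ ≈ 400.546 m.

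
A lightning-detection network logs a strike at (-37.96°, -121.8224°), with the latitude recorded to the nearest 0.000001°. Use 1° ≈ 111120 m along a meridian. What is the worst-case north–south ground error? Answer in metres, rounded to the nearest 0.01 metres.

0.06 metres

Rounding to 6 decimal places leaves the latitude within ±5e-07° of the true value.
North–south distance: 5e-07° × 111120 m/° = 0.05556 m.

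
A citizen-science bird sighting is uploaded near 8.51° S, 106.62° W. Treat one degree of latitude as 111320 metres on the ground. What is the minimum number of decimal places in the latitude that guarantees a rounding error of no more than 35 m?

One degree of latitude covers 111320 m.
With N decimal places the half-ulp bound is 0.5·10⁻ᴺ°, or 0.5·10⁻ᴺ × 111320 m on the ground.
Setting 55660 × 10⁻ᴺ ≤ 35 gives 10ᴺ ≥ 1590, i.e. N ≥ 3.20.
N = 3 would give 55.7 m (too coarse); N = 4 gives 5.57 m ≤ 35 m.

4 decimal places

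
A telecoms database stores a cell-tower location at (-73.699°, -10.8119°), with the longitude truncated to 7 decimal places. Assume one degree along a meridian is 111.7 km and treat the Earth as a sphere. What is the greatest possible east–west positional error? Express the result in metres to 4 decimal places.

0.0031 metres

Truncating at 7 decimal places can drop up to a full unit in the last place, so the longitude may be off by as much as 1e-07°.
One degree of longitude at 73.699° is 111700 × cos 73.699° ≈ 111700 × 0.2807 = 31352.3 m.
So at most 1e-07° × 31352.3 ≈ 0.00313523 m east–west.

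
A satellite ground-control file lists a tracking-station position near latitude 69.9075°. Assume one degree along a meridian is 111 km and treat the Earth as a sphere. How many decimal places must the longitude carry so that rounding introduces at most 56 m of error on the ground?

3 decimal places

At 69.9075° one degree of longitude covers 111000 × cos 69.9075° ≈ 111000 × 0.3435 ≈ 38132.6 m.
Rounding to N decimal places gives at most 0.5 × 10⁻ᴺ degrees of error, i.e. 0.5 × 10⁻ᴺ × 38132.6 m.
Setting 19066.3 × 10⁻ᴺ ≤ 56 gives 10ᴺ ≥ 340.5, i.e. N ≥ 2.53.
So 3 decimal places suffice (19.1 m); 2 would allow up to 191 m.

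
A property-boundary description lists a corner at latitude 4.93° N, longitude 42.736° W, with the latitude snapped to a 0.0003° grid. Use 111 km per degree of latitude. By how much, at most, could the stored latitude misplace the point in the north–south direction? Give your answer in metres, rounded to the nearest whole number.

17 metres

With a 0.0003° grid the true value lies within half a step, ±0.0003°/2 = ±0.00015°, of the stored one.
So the N–S error is at most 0.00015 × 111000 = 16.65 m.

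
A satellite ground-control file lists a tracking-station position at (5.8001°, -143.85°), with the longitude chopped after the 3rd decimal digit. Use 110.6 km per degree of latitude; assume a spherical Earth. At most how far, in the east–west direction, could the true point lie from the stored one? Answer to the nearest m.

Truncating at 3 decimal places can drop up to a full unit in the last place, so the longitude may be off by as much as 0.001°.
At latitude 5.8001° a degree of longitude spans 110600 m × cos 5.8001° = 110600 × 0.9949 ≈ 110034 m.
East–west error: 0.001° × 110034 m/° ≈ 110.034 m.

110 m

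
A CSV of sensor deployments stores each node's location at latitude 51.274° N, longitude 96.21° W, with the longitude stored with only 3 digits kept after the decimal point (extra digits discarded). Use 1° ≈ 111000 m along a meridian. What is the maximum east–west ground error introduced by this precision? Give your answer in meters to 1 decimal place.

Truncating at 3 decimal places can drop up to a full unit in the last place, so the longitude may be off by as much as 0.001°.
At latitude 51.274° a degree of longitude spans 111000 m × cos 51.274° = 111000 × 0.6256 ≈ 69441.2 m.
East–west error: 0.001° × 69441.2 m/° ≈ 69.4412 m.

69.4 meters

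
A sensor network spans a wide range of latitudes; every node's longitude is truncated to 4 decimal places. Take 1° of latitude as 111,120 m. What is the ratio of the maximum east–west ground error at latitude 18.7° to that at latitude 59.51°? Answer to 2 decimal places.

1.87

Truncating at 4 decimal places can drop up to a full unit in the last place, so the longitude may be off by as much as 0.0001°.
At 18.7°: 0.0001° × 111120 × cos 18.7° = 0.0001 × 111120 × 0.9472 ≈ 10.525 m.
At 59.51°: 0.0001° × 111120 × cos 59.51° = 0.0001 × 111120 × 0.5074 ≈ 5.6381 m.
The ratio reduces to cos 18.7° / cos 59.51° = 0.9472/0.5074 ≈ 1.8668.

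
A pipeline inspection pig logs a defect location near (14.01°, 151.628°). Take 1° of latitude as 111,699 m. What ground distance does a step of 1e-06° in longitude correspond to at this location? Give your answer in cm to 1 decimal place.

One degree of longitude here spans 111699 × cos 14.01° = 111699 × 0.9703 ≈ 108376 m; 1e-06° of that is 0.108376 m.
That is 0.108376 m = 10.838 cm.

10.8 cm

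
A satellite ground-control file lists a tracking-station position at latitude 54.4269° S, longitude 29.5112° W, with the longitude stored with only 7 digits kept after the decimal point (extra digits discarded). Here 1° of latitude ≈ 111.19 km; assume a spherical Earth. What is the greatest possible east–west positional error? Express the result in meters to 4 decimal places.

0.0065 meters

Truncating at 7 decimal places can drop up to a full unit in the last place, so the longitude may be off by as much as 1e-07°.
Parallels shrink by cos φ, so at 54.4269° a degree of longitude is 111190 × 0.5817 ≈ 64683.8 m.
So at most 1e-07° × 64683.8 ≈ 0.00646838 m east–west.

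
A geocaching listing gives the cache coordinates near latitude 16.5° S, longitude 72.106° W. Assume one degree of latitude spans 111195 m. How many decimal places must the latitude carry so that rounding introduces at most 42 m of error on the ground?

One degree of latitude covers 111195 m.
With N decimal places the half-ulp bound is 0.5·10⁻ᴺ°, or 0.5·10⁻ᴺ × 111195 m on the ground.
Setting 55597.5 × 10⁻ᴺ ≤ 42 gives 10ᴺ ≥ 1324, i.e. N ≥ 3.12.
So 4 decimal places suffice (5.56 m); 3 would allow up to 55.6 m.

4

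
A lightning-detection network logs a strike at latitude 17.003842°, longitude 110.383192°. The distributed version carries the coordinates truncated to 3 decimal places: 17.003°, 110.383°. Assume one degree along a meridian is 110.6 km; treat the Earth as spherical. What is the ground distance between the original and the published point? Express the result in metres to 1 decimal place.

Δlat = 17.003842 − 17.003 = +0.000842°; Δlon = 110.383192 − 110.383 = +0.000192°.
N–S: 0.000842° × 110600 m/° = 93.1252 m.
East–west at this latitude: 0.000192° × 110600 × cos 17.003° ≈ 0.000192 × 105766 = 20.307 m.
Distance: √(93.1252² + 20.307²) ≈ 95.3136 m.

95.3 metres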